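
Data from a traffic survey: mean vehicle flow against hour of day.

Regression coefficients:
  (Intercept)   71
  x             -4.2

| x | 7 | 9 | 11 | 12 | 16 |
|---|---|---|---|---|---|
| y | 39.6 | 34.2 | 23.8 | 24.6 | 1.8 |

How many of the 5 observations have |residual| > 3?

1

x=7: ŷ = 71 − 4.2·7 = 41.6; r = 39.6 − 41.6 = -2
x=9: ŷ = 71 − 4.2·9 = 33.2; r = 34.2 − 33.2 = 1
x=11: ŷ = 71 − 4.2·11 = 24.8; r = 23.8 − 24.8 = -1
x=12: ŷ = 71 − 4.2·12 = 20.6; r = 24.6 − 20.6 = 4
x=16: ŷ = 71 − 4.2·16 = 3.8; r = 1.8 − 3.8 = -2
|r| > 3: x=12 (|r|=4) → 1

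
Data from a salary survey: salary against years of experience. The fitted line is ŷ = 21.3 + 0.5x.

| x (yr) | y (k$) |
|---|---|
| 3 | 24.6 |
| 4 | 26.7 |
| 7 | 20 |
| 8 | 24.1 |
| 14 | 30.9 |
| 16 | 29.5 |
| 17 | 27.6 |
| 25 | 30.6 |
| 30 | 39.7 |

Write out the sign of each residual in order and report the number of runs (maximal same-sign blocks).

x=3: ŷ = 21.3 + 0.5·3 = 22.8; r = 24.6 − 22.8 = 1.8
x=4: ŷ = 21.3 + 0.5·4 = 23.3; r = 26.7 − 23.3 = 3.4
x=7: ŷ = 21.3 + 0.5·7 = 24.8; r = 20 − 24.8 = -4.8
x=8: ŷ = 21.3 + 0.5·8 = 25.3; r = 24.1 − 25.3 = -1.2
x=14: ŷ = 21.3 + 0.5·14 = 28.3; r = 30.9 − 28.3 = 2.6
x=16: ŷ = 21.3 + 0.5·16 = 29.3; r = 29.5 − 29.3 = 0.2
x=17: ŷ = 21.3 + 0.5·17 = 29.8; r = 27.6 − 29.8 = -2.2
x=25: ŷ = 21.3 + 0.5·25 = 33.8; r = 30.6 − 33.8 = -3.2
x=30: ŷ = 21.3 + 0.5·30 = 36.3; r = 39.7 − 36.3 = 3.4
Signs: + + − − + + − − +
Runs: +×2, −×2, +×2, −×2, +×1 → 5

5 runs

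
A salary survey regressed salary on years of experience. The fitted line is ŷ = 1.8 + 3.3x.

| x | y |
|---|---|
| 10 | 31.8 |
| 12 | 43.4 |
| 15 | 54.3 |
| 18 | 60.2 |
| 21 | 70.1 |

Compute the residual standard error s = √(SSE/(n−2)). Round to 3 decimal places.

x=10: ŷ = 1.8 + 3.3·10 = 34.8; r = 31.8 − 34.8 = -3
x=12: ŷ = 1.8 + 3.3·12 = 41.4; r = 43.4 − 41.4 = 2
x=15: ŷ = 1.8 + 3.3·15 = 51.3; r = 54.3 − 51.3 = 3
x=18: ŷ = 1.8 + 3.3·18 = 61.2; r = 60.2 − 61.2 = -1
x=21: ŷ = 1.8 + 3.3·21 = 71.1; r = 70.1 − 71.1 = -1
SSE = 9 + 4 + 9 + 1 + 1 = 24
s = √(24/3) = √8 ≈ 2.828

s = 2.828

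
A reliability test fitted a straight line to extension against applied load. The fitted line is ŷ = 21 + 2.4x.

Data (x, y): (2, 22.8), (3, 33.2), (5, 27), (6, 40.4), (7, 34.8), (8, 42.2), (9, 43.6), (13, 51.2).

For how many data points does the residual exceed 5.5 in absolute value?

1

x=2: ŷ = 21 + 2.4·2 = 25.8; e = 22.8 − 25.8 = -3
x=3: ŷ = 21 + 2.4·3 = 28.2; e = 33.2 − 28.2 = 5
x=5: ŷ = 21 + 2.4·5 = 33; e = 27 − 33 = -6
x=6: ŷ = 21 + 2.4·6 = 35.4; e = 40.4 − 35.4 = 5
x=7: ŷ = 21 + 2.4·7 = 37.8; e = 34.8 − 37.8 = -3
x=8: ŷ = 21 + 2.4·8 = 40.2; e = 42.2 − 40.2 = 2
x=9: ŷ = 21 + 2.4·9 = 42.6; e = 43.6 − 42.6 = 1
x=13: ŷ = 21 + 2.4·13 = 52.2; e = 51.2 − 52.2 = -1
|e| > 5.5: x=5 (|e|=6) → 1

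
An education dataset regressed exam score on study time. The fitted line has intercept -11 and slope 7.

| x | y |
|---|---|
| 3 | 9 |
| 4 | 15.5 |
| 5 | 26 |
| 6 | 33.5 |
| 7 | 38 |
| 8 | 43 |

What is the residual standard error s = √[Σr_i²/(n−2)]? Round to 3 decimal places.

s = 2.092

x=3: ŷ = -11 + 7·3 = 10; r = 9 − 10 = -1
x=4: ŷ = -11 + 7·4 = 17; r = 15.5 − 17 = -1.5
x=5: ŷ = -11 + 7·5 = 24; r = 26 − 24 = 2
x=6: ŷ = -11 + 7·6 = 31; r = 33.5 − 31 = 2.5
x=7: ŷ = -11 + 7·7 = 38; r = 38 − 38 = 0
x=8: ŷ = -11 + 7·8 = 45; r = 43 − 45 = -2
SSE = 1 + 2.25 + 4 + 6.25 + 0 + 4 = 17.5
s = √(17.5/4) = √4.375 ≈ 2.092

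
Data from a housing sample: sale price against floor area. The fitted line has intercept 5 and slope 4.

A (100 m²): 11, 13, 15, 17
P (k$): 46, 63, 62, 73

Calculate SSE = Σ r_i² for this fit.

A=11: P̂ = 5 + 4·11 = 49; r = 46 − 49 = -3
A=13: P̂ = 5 + 4·13 = 57; r = 63 − 57 = 6
A=15: P̂ = 5 + 4·15 = 65; r = 62 − 65 = -3
A=17: P̂ = 5 + 4·17 = 73; r = 73 − 73 = 0
SSE = 9 + 36 + 9 + 0 = 54

SSE = 54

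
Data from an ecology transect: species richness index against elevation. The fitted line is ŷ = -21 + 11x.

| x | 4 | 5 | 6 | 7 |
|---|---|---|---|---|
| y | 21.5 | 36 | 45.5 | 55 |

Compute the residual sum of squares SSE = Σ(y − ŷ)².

SSE = 7.5

x=4: ŷ = -21 + 11·4 = 23; e = 21.5 − 23 = -1.5
x=5: ŷ = -21 + 11·5 = 34; e = 36 − 34 = 2
x=6: ŷ = -21 + 11·6 = 45; e = 45.5 − 45 = 0.5
x=7: ŷ = -21 + 11·7 = 56; e = 55 − 56 = -1
SSE = 2.25 + 4 + 0.25 + 1 = 7.5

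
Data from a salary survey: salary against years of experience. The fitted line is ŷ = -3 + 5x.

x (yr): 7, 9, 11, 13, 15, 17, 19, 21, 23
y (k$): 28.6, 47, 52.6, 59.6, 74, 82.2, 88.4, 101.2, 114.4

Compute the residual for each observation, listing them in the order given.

x=7: ŷ = -3 + 5·7 = 32; r = 28.6 − 32 = -3.4
x=9: ŷ = -3 + 5·9 = 42; r = 47 − 42 = 5
x=11: ŷ = -3 + 5·11 = 52; r = 52.6 − 52 = 0.6
x=13: ŷ = -3 + 5·13 = 62; r = 59.6 − 62 = -2.4
x=15: ŷ = -3 + 5·15 = 72; r = 74 − 72 = 2
x=17: ŷ = -3 + 5·17 = 82; r = 82.2 − 82 = 0.2
x=19: ŷ = -3 + 5·19 = 92; r = 88.4 − 92 = -3.6
x=21: ŷ = -3 + 5·21 = 102; r = 101.2 − 102 = -0.8
x=23: ŷ = -3 + 5·23 = 112; r = 114.4 − 112 = 2.4

-3.4, 5, 0.6, -2.4, 2, 0.2, -3.6, -0.8, 2.4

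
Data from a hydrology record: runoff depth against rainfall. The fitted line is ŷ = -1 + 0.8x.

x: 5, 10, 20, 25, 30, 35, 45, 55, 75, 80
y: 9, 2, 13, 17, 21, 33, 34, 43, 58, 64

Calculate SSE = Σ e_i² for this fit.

SSE = 112

x=5: ŷ = -1 + 0.8·5 = 3; e = 9 − 3 = 6
x=10: ŷ = -1 + 0.8·10 = 7; e = 2 − 7 = -5
x=20: ŷ = -1 + 0.8·20 = 15; e = 13 − 15 = -2
x=25: ŷ = -1 + 0.8·25 = 19; e = 17 − 19 = -2
x=30: ŷ = -1 + 0.8·30 = 23; e = 21 − 23 = -2
x=35: ŷ = -1 + 0.8·35 = 27; e = 33 − 27 = 6
x=45: ŷ = -1 + 0.8·45 = 35; e = 34 − 35 = -1
x=55: ŷ = -1 + 0.8·55 = 43; e = 43 − 43 = 0
x=75: ŷ = -1 + 0.8·75 = 59; e = 58 − 59 = -1
x=80: ŷ = -1 + 0.8·80 = 63; e = 64 − 63 = 1
SSE = 36 + 25 + 4 + 4 + 4 + 36 + 1 + 0 + 1 + 1 = 112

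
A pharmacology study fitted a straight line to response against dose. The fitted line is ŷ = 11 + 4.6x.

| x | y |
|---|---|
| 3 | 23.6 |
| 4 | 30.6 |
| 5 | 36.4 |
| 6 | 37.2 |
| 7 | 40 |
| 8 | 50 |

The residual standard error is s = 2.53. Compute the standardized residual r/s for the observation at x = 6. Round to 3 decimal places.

-0.553

ŷ = 11 + 4.6·6 = 38.6
r = 37.2 − 38.6 = -1.4
r/s = -1.4 / 2.53 = -0.553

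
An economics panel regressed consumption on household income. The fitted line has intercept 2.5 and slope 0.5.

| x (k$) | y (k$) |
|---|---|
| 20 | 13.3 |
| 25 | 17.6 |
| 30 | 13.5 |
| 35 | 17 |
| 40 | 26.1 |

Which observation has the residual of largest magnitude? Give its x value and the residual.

x = 30, e = -4

x=20: ŷ = 2.5 + 0.5·20 = 12.5; e = 13.3 − 12.5 = 0.8
x=25: ŷ = 2.5 + 0.5·25 = 15; e = 17.6 − 15 = 2.6
x=30: ŷ = 2.5 + 0.5·30 = 17.5; e = 13.5 − 17.5 = -4
x=35: ŷ = 2.5 + 0.5·35 = 20; e = 17 − 20 = -3
x=40: ŷ = 2.5 + 0.5·40 = 22.5; e = 26.1 − 22.5 = 3.6
Largest |e| is 4 at x = 30, residual -4.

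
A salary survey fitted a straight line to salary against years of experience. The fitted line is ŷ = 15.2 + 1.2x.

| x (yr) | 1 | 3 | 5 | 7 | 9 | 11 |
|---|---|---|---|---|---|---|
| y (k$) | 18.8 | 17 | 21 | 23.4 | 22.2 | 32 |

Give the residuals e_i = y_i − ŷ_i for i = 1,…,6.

x=1: ŷ = 15.2 + 1.2·1 = 16.4; e = 18.8 − 16.4 = 2.4
x=3: ŷ = 15.2 + 1.2·3 = 18.8; e = 17 − 18.8 = -1.8
x=5: ŷ = 15.2 + 1.2·5 = 21.2; e = 21 − 21.2 = -0.2
x=7: ŷ = 15.2 + 1.2·7 = 23.6; e = 23.4 − 23.6 = -0.2
x=9: ŷ = 15.2 + 1.2·9 = 26; e = 22.2 − 26 = -3.8
x=11: ŷ = 15.2 + 1.2·11 = 28.4; e = 32 − 28.4 = 3.6

2.4, -1.8, -0.2, -0.2, -3.8, 3.6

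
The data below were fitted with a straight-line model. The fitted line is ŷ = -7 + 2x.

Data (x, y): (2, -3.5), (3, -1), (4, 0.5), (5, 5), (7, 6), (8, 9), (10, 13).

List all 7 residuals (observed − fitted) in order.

-0.5, 0, -0.5, 2, -1, 0, 0

x=2: ŷ = -7 + 2·2 = -3; e = -3.5 − (-3) = -0.5
x=3: ŷ = -7 + 2·3 = -1; e = -1 − (-1) = 0
x=4: ŷ = -7 + 2·4 = 1; e = 0.5 − 1 = -0.5
x=5: ŷ = -7 + 2·5 = 3; e = 5 − 3 = 2
x=7: ŷ = -7 + 2·7 = 7; e = 6 − 7 = -1
x=8: ŷ = -7 + 2·8 = 9; e = 9 − 9 = 0
x=10: ŷ = -7 + 2·10 = 13; e = 13 − 13 = 0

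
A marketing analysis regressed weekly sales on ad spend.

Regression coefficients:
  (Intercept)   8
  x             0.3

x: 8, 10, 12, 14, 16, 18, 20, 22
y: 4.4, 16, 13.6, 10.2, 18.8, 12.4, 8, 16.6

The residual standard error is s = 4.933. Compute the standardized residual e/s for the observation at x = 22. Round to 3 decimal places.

0.405

ŷ = 8 + 0.3·22 = 14.6
e = 16.6 − 14.6 = 2
e/s = 2 / 4.933 = 0.405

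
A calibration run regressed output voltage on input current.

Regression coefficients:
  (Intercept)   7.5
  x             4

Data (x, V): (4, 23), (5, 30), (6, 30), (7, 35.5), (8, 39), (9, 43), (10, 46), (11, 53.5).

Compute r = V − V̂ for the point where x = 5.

r = 2.5

V̂ = 7.5 + 4·5 = 27.5
r = 30 − 27.5 = 2.5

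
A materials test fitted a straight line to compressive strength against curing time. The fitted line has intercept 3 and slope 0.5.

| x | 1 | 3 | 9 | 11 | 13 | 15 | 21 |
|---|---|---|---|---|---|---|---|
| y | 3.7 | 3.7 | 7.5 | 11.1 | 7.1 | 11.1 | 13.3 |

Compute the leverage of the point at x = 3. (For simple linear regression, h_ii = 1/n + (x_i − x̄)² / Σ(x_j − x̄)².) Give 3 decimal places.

x̄ = (1 + 3 + 9 + 11 + 13 + 15 + 21)/7 = 10.4286
Σ(x − x̄)² = 88.898 + 55.1837 + 2.04082 + 0.326531 + 6.61224 + 20.898 + 111.755 = 285.714
h = 1/7 + (-7.42857)²/285.714 = 0.142857 + 0.193143 = 0.336

h = 0.336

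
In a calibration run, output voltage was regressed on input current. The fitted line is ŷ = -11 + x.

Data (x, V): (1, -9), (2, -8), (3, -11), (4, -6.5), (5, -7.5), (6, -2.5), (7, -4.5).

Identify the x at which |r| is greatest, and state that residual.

x=1: ŷ = -11 + 1 = -10; r = -9 − (-10) = 1
x=2: ŷ = -11 + 2 = -9; r = -8 − (-9) = 1
x=3: ŷ = -11 + 3 = -8; r = -11 − (-8) = -3
x=4: ŷ = -11 + 4 = -7; r = -6.5 − (-7) = 0.5
x=5: ŷ = -11 + 5 = -6; r = -7.5 − (-6) = -1.5
x=6: ŷ = -11 + 6 = -5; r = -2.5 − (-5) = 2.5
x=7: ŷ = -11 + 7 = -4; r = -4.5 − (-4) = -0.5
Largest |r| is 3 at x = 3, residual -3.

x = 3, r = -3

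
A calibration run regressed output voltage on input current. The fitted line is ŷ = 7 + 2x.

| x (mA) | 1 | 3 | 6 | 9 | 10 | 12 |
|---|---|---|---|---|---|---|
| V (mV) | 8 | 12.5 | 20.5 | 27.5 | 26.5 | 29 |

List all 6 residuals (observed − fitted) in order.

x=1: ŷ = 7 + 2·1 = 9; r = 8 − 9 = -1
x=3: ŷ = 7 + 2·3 = 13; r = 12.5 − 13 = -0.5
x=6: ŷ = 7 + 2·6 = 19; r = 20.5 − 19 = 1.5
x=9: ŷ = 7 + 2·9 = 25; r = 27.5 − 25 = 2.5
x=10: ŷ = 7 + 2·10 = 27; r = 26.5 − 27 = -0.5
x=12: ŷ = 7 + 2·12 = 31; r = 29 − 31 = -2

-1, -0.5, 1.5, 2.5, -0.5, -2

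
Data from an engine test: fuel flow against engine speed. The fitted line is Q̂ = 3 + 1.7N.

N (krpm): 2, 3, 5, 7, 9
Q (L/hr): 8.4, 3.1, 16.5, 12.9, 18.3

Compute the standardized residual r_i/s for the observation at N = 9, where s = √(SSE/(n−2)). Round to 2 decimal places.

0.00

N=2: Q̂ = 3 + 1.7·2 = 6.4; r = 8.4 − 6.4 = 2
N=3: Q̂ = 3 + 1.7·3 = 8.1; r = 3.1 − 8.1 = -5
N=5: Q̂ = 3 + 1.7·5 = 11.5; r = 16.5 − 11.5 = 5
N=7: Q̂ = 3 + 1.7·7 = 14.9; r = 12.9 − 14.9 = -2
N=9: Q̂ = 3 + 1.7·9 = 18.3; r = 18.3 − 18.3 = 0
SSE = 4 + 25 + 25 + 4 + 0 = 58
s = √(58/3) = 4.39697
r/s = 0 / 4.39697 = 0.00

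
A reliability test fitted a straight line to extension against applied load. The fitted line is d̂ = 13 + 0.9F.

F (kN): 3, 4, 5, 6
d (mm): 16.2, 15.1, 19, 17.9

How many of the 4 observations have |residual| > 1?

F=3: d̂ = 13 + 0.9·3 = 15.7; e = 16.2 − 15.7 = 0.5
F=4: d̂ = 13 + 0.9·4 = 16.6; e = 15.1 − 16.6 = -1.5
F=5: d̂ = 13 + 0.9·5 = 17.5; e = 19 − 17.5 = 1.5
F=6: d̂ = 13 + 0.9·6 = 18.4; e = 17.9 − 18.4 = -0.5
|e| > 1: F=4 (|e|=1.5), F=5 (|e|=1.5) → 2

2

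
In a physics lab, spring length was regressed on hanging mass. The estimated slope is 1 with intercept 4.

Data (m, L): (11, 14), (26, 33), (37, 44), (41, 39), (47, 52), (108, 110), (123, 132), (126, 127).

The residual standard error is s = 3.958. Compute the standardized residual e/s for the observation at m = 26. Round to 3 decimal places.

L̂ = 4 + 26 = 30
e = 33 − 30 = 3
e/s = 3 / 3.958 = 0.758

0.758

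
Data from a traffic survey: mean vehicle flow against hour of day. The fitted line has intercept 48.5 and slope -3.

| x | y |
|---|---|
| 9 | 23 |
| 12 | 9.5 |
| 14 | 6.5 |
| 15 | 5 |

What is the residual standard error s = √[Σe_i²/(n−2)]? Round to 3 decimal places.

s = 2.598

x=9: ŷ = 48.5 − 3·9 = 21.5; e = 23 − 21.5 = 1.5
x=12: ŷ = 48.5 − 3·12 = 12.5; e = 9.5 − 12.5 = -3
x=14: ŷ = 48.5 − 3·14 = 6.5; e = 6.5 − 6.5 = 0
x=15: ŷ = 48.5 − 3·15 = 3.5; e = 5 − 3.5 = 1.5
SSE = 2.25 + 9 + 0 + 2.25 = 13.5
s = √(13.5/2) = √6.75 ≈ 2.598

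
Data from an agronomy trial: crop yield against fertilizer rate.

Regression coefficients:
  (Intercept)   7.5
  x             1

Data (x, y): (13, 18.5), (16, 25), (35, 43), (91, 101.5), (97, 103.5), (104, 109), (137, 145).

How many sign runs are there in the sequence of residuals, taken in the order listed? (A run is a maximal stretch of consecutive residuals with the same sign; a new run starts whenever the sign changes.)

4 runs

x=13: ŷ = 7.5 + 13 = 20.5; e = 18.5 − 20.5 = -2
x=16: ŷ = 7.5 + 16 = 23.5; e = 25 − 23.5 = 1.5
x=35: ŷ = 7.5 + 35 = 42.5; e = 43 − 42.5 = 0.5
x=91: ŷ = 7.5 + 91 = 98.5; e = 101.5 − 98.5 = 3
x=97: ŷ = 7.5 + 97 = 104.5; e = 103.5 − 104.5 = -1
x=104: ŷ = 7.5 + 104 = 111.5; e = 109 − 111.5 = -2.5
x=137: ŷ = 7.5 + 137 = 144.5; e = 145 − 144.5 = 0.5
Signs: − + + + − − +
Runs: −×1, +×3, −×2, +×1 → 4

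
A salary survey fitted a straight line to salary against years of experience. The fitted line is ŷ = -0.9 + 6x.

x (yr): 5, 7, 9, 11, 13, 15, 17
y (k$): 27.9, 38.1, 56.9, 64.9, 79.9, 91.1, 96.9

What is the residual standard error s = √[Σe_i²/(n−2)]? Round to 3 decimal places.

s = 3.298

x=5: ŷ = -0.9 + 6·5 = 29.1; e = 27.9 − 29.1 = -1.2
x=7: ŷ = -0.9 + 6·7 = 41.1; e = 38.1 − 41.1 = -3
x=9: ŷ = -0.9 + 6·9 = 53.1; e = 56.9 − 53.1 = 3.8
x=11: ŷ = -0.9 + 6·11 = 65.1; e = 64.9 − 65.1 = -0.2
x=13: ŷ = -0.9 + 6·13 = 77.1; e = 79.9 − 77.1 = 2.8
x=15: ŷ = -0.9 + 6·15 = 89.1; e = 91.1 − 89.1 = 2
x=17: ŷ = -0.9 + 6·17 = 101.1; e = 96.9 − 101.1 = -4.2
SSE = 1.44 + 9 + 14.44 + 0.04 + 7.84 + 4 + 17.64 = 54.4
s = √(54.4/5) = √10.88 ≈ 3.298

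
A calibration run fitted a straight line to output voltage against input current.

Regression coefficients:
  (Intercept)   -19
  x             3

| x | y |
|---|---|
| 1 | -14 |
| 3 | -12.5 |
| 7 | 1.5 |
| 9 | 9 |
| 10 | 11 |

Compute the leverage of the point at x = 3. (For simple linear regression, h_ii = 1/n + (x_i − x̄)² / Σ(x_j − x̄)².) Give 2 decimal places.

x̄ = (1 + 3 + 7 + 9 + 10)/5 = 6
Σ(x − x̄)² = 25 + 9 + 1 + 9 + 16 = 60
h = 1/5 + (-3)²/60 = 0.2 + 0.15 = 0.35

h = 0.35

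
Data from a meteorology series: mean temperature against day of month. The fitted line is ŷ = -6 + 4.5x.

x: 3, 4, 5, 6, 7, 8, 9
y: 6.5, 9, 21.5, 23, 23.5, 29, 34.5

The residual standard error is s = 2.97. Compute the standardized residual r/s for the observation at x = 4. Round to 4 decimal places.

ŷ = -6 + 4.5·4 = 12
r = 9 − 12 = -3
r/s = -3 / 2.97 = -1.0101

-1.0101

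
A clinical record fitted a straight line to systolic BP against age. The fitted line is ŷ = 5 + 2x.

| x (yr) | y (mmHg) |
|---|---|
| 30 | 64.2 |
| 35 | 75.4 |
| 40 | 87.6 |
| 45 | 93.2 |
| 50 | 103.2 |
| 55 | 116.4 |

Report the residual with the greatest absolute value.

x=30: ŷ = 5 + 2·30 = 65; e = 64.2 − 65 = -0.8
x=35: ŷ = 5 + 2·35 = 75; e = 75.4 − 75 = 0.4
x=40: ŷ = 5 + 2·40 = 85; e = 87.6 − 85 = 2.6
x=45: ŷ = 5 + 2·45 = 95; e = 93.2 − 95 = -1.8
x=50: ŷ = 5 + 2·50 = 105; e = 103.2 − 105 = -1.8
x=55: ŷ = 5 + 2·55 = 115; e = 116.4 − 115 = 1.4
Largest |e| is 2.6 at x = 40, residual 2.6.

e = 2.6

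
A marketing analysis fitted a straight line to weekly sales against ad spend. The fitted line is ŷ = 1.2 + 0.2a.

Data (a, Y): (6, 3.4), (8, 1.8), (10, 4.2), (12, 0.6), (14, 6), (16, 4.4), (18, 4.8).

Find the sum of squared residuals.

SSE = 16

a=6: ŷ = 1.2 + 0.2·6 = 2.4; r = 3.4 − 2.4 = 1
a=8: ŷ = 1.2 + 0.2·8 = 2.8; r = 1.8 − 2.8 = -1
a=10: ŷ = 1.2 + 0.2·10 = 3.2; r = 4.2 − 3.2 = 1
a=12: ŷ = 1.2 + 0.2·12 = 3.6; r = 0.6 − 3.6 = -3
a=14: ŷ = 1.2 + 0.2·14 = 4; r = 6 − 4 = 2
a=16: ŷ = 1.2 + 0.2·16 = 4.4; r = 4.4 − 4.4 = 0
a=18: ŷ = 1.2 + 0.2·18 = 4.8; r = 4.8 − 4.8 = 0
SSE = 1 + 1 + 1 + 9 + 4 + 0 + 0 = 16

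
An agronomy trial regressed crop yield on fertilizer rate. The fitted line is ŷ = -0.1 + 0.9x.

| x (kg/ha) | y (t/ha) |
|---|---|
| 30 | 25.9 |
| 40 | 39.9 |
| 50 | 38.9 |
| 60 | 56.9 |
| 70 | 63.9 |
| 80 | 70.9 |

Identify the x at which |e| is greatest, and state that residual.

x = 50, e = -6

x=30: ŷ = -0.1 + 0.9·30 = 26.9; e = 25.9 − 26.9 = -1
x=40: ŷ = -0.1 + 0.9·40 = 35.9; e = 39.9 − 35.9 = 4
x=50: ŷ = -0.1 + 0.9·50 = 44.9; e = 38.9 − 44.9 = -6
x=60: ŷ = -0.1 + 0.9·60 = 53.9; e = 56.9 − 53.9 = 3
x=70: ŷ = -0.1 + 0.9·70 = 62.9; e = 63.9 − 62.9 = 1
x=80: ŷ = -0.1 + 0.9·80 = 71.9; e = 70.9 − 71.9 = -1
Largest |e| is 6 at x = 50, residual -6.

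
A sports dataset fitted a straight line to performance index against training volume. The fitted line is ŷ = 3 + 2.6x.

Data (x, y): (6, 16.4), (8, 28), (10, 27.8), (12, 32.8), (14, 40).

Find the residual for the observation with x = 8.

ŷ = 3 + 2.6·8 = 23.8
r = 28 − 23.8 = 4.2

r = 4.2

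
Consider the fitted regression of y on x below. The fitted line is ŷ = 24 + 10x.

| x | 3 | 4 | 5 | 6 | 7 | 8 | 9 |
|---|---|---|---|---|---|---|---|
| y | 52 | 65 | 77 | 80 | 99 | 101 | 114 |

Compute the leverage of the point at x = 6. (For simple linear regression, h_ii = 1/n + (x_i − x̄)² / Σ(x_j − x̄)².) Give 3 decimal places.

h = 0.143

x̄ = (3 + 4 + 5 + 6 + 7 + 8 + 9)/7 = 6
Σ(x − x̄)² = 9 + 4 + 1 + 0 + 1 + 4 + 9 = 28
h = 1/7 + (0)²/28 = 0.142857 + 0 = 0.143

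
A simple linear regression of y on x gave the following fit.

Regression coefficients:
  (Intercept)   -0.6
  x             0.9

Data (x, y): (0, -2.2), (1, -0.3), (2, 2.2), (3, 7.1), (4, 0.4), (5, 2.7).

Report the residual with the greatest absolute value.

x=0: ŷ = -0.6 + 0.9·0 = -0.6; r = -2.2 − (-0.6) = -1.6
x=1: ŷ = -0.6 + 0.9·1 = 0.3; r = -0.3 − 0.3 = -0.6
x=2: ŷ = -0.6 + 0.9·2 = 1.2; r = 2.2 − 1.2 = 1
x=3: ŷ = -0.6 + 0.9·3 = 2.1; r = 7.1 − 2.1 = 5
x=4: ŷ = -0.6 + 0.9·4 = 3; r = 0.4 − 3 = -2.6
x=5: ŷ = -0.6 + 0.9·5 = 3.9; r = 2.7 − 3.9 = -1.2
Largest |r| is 5 at x = 3, residual 5.

r = 5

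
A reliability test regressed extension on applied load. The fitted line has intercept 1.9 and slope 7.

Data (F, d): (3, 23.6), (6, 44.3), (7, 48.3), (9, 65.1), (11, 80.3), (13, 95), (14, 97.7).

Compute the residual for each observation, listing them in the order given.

0.7, 0.4, -2.6, 0.2, 1.4, 2.1, -2.2

F=3: d̂ = 1.9 + 7·3 = 22.9; e = 23.6 − 22.9 = 0.7
F=6: d̂ = 1.9 + 7·6 = 43.9; e = 44.3 − 43.9 = 0.4
F=7: d̂ = 1.9 + 7·7 = 50.9; e = 48.3 − 50.9 = -2.6
F=9: d̂ = 1.9 + 7·9 = 64.9; e = 65.1 − 64.9 = 0.2
F=11: d̂ = 1.9 + 7·11 = 78.9; e = 80.3 − 78.9 = 1.4
F=13: d̂ = 1.9 + 7·13 = 92.9; e = 95 − 92.9 = 2.1
F=14: d̂ = 1.9 + 7·14 = 99.9; e = 97.7 − 99.9 = -2.2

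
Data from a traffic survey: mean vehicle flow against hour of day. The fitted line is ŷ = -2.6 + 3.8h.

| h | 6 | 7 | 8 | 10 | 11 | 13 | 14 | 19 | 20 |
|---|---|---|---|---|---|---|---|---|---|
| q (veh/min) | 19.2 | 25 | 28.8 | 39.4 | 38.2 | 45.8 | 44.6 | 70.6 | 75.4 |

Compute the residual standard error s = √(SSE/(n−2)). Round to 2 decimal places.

h=6: ŷ = -2.6 + 3.8·6 = 20.2; r = 19.2 − 20.2 = -1
h=7: ŷ = -2.6 + 3.8·7 = 24; r = 25 − 24 = 1
h=8: ŷ = -2.6 + 3.8·8 = 27.8; r = 28.8 − 27.8 = 1
h=10: ŷ = -2.6 + 3.8·10 = 35.4; r = 39.4 − 35.4 = 4
h=11: ŷ = -2.6 + 3.8·11 = 39.2; r = 38.2 − 39.2 = -1
h=13: ŷ = -2.6 + 3.8·13 = 46.8; r = 45.8 − 46.8 = -1
h=14: ŷ = -2.6 + 3.8·14 = 50.6; r = 44.6 − 50.6 = -6
h=19: ŷ = -2.6 + 3.8·19 = 69.6; r = 70.6 − 69.6 = 1
h=20: ŷ = -2.6 + 3.8·20 = 73.4; r = 75.4 − 73.4 = 2
SSE = 1 + 1 + 1 + 16 + 1 + 1 + 36 + 1 + 4 = 62
s = √(62/7) = √8.85714 ≈ 2.98

s = 2.98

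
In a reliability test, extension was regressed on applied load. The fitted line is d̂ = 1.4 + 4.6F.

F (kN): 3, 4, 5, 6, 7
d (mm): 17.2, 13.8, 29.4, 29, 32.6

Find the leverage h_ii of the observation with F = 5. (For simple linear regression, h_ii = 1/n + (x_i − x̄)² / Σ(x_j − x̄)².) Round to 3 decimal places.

F̄ = (3 + 4 + 5 + 6 + 7)/5 = 5
Σ(F − F̄)² = 4 + 1 + 0 + 1 + 4 = 10
h = 1/5 + (0)²/10 = 0.2 + 0 = 0.200

h = 0.200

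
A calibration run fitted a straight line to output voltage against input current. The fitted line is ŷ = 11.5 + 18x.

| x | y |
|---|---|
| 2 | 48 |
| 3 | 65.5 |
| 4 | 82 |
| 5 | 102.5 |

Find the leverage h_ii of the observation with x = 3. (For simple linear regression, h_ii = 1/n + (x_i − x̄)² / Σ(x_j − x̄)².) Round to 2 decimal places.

x̄ = (2 + 3 + 4 + 5)/4 = 3.5
Σ(x − x̄)² = 2.25 + 0.25 + 0.25 + 2.25 = 5
h = 1/4 + (-0.5)²/5 = 0.25 + 0.05 = 0.30

h = 0.30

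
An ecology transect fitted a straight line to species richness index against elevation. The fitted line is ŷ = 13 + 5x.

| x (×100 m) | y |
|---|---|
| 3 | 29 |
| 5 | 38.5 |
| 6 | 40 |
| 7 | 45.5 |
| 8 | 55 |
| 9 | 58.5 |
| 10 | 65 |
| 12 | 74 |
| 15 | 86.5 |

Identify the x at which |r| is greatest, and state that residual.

x = 6, r = -3

x=3: ŷ = 13 + 5·3 = 28; r = 29 − 28 = 1
x=5: ŷ = 13 + 5·5 = 38; r = 38.5 − 38 = 0.5
x=6: ŷ = 13 + 5·6 = 43; r = 40 − 43 = -3
x=7: ŷ = 13 + 5·7 = 48; r = 45.5 − 48 = -2.5
x=8: ŷ = 13 + 5·8 = 53; r = 55 − 53 = 2
x=9: ŷ = 13 + 5·9 = 58; r = 58.5 − 58 = 0.5
x=10: ŷ = 13 + 5·10 = 63; r = 65 − 63 = 2
x=12: ŷ = 13 + 5·12 = 73; r = 74 − 73 = 1
x=15: ŷ = 13 + 5·15 = 88; r = 86.5 − 88 = -1.5
Largest |r| is 3 at x = 6, residual -3.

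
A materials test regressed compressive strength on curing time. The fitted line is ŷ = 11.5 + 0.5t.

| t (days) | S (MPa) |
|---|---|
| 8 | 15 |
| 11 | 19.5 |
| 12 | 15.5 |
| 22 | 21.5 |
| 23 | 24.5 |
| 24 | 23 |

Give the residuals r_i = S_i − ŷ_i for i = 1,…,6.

-0.5, 2.5, -2, -1, 1.5, -0.5

t=8: ŷ = 11.5 + 0.5·8 = 15.5; r = 15 − 15.5 = -0.5
t=11: ŷ = 11.5 + 0.5·11 = 17; r = 19.5 − 17 = 2.5
t=12: ŷ = 11.5 + 0.5·12 = 17.5; r = 15.5 − 17.5 = -2
t=22: ŷ = 11.5 + 0.5·22 = 22.5; r = 21.5 − 22.5 = -1
t=23: ŷ = 11.5 + 0.5·23 = 23; r = 24.5 − 23 = 1.5
t=24: ŷ = 11.5 + 0.5·24 = 23.5; r = 23 − 23.5 = -0.5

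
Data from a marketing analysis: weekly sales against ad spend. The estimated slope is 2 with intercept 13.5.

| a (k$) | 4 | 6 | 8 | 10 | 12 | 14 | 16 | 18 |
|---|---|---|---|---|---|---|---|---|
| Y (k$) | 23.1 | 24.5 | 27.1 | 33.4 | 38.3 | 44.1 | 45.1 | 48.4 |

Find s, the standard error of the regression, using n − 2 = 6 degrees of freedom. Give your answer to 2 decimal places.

s = 1.74

a=4: ŷ = 13.5 + 2·4 = 21.5; r = 23.1 − 21.5 = 1.6
a=6: ŷ = 13.5 + 2·6 = 25.5; r = 24.5 − 25.5 = -1
a=8: ŷ = 13.5 + 2·8 = 29.5; r = 27.1 − 29.5 = -2.4
a=10: ŷ = 13.5 + 2·10 = 33.5; r = 33.4 − 33.5 = -0.1
a=12: ŷ = 13.5 + 2·12 = 37.5; r = 38.3 − 37.5 = 0.8
a=14: ŷ = 13.5 + 2·14 = 41.5; r = 44.1 − 41.5 = 2.6
a=16: ŷ = 13.5 + 2·16 = 45.5; r = 45.1 − 45.5 = -0.4
a=18: ŷ = 13.5 + 2·18 = 49.5; r = 48.4 − 49.5 = -1.1
SSE = 2.56 + 1 + 5.76 + 0.01 + 0.64 + 6.76 + 0.16 + 1.21 = 18.1
s = √(18.1/6) = √3.01667 ≈ 1.74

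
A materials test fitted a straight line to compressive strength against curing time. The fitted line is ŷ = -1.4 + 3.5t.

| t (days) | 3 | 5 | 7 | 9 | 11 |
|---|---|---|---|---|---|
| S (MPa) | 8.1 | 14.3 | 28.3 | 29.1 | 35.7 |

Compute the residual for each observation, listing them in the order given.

t=3: ŷ = -1.4 + 3.5·3 = 9.1; r = 8.1 − 9.1 = -1
t=5: ŷ = -1.4 + 3.5·5 = 16.1; r = 14.3 − 16.1 = -1.8
t=7: ŷ = -1.4 + 3.5·7 = 23.1; r = 28.3 − 23.1 = 5.2
t=9: ŷ = -1.4 + 3.5·9 = 30.1; r = 29.1 − 30.1 = -1
t=11: ŷ = -1.4 + 3.5·11 = 37.1; r = 35.7 − 37.1 = -1.4

-1, -1.8, 5.2, -1, -1.4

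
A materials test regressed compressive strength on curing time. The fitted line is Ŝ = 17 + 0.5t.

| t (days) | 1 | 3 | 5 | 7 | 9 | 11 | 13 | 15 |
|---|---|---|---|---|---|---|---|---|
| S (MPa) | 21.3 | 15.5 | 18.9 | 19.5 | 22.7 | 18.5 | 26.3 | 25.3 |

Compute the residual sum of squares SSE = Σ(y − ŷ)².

t=1: Ŝ = 17 + 0.5·1 = 17.5; r = 21.3 − 17.5 = 3.8
t=3: Ŝ = 17 + 0.5·3 = 18.5; r = 15.5 − 18.5 = -3
t=5: Ŝ = 17 + 0.5·5 = 19.5; r = 18.9 − 19.5 = -0.6
t=7: Ŝ = 17 + 0.5·7 = 20.5; r = 19.5 − 20.5 = -1
t=9: Ŝ = 17 + 0.5·9 = 21.5; r = 22.7 − 21.5 = 1.2
t=11: Ŝ = 17 + 0.5·11 = 22.5; r = 18.5 − 22.5 = -4
t=13: Ŝ = 17 + 0.5·13 = 23.5; r = 26.3 − 23.5 = 2.8
t=15: Ŝ = 17 + 0.5·15 = 24.5; r = 25.3 − 24.5 = 0.8
SSE = 14.44 + 9 + 0.36 + 1 + 1.44 + 16 + 7.84 + 0.64 = 50.72

SSE = 50.72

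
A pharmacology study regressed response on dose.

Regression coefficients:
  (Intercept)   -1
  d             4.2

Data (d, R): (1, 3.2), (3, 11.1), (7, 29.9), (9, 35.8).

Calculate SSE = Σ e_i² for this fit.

d=1: ŷ = -1 + 4.2·1 = 3.2; e = 3.2 − 3.2 = 0
d=3: ŷ = -1 + 4.2·3 = 11.6; e = 11.1 − 11.6 = -0.5
d=7: ŷ = -1 + 4.2·7 = 28.4; e = 29.9 − 28.4 = 1.5
d=9: ŷ = -1 + 4.2·9 = 36.8; e = 35.8 − 36.8 = -1
SSE = 0 + 0.25 + 2.25 + 1 = 3.5

SSE = 3.5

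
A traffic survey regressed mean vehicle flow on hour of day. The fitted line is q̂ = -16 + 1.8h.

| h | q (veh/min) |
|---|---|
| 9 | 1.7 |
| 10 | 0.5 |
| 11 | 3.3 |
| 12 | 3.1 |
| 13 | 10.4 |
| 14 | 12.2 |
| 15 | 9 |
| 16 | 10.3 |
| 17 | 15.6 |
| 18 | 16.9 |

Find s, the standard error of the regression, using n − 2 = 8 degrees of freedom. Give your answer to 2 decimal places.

h=9: q̂ = -16 + 1.8·9 = 0.2; e = 1.7 − 0.2 = 1.5
h=10: q̂ = -16 + 1.8·10 = 2; e = 0.5 − 2 = -1.5
h=11: q̂ = -16 + 1.8·11 = 3.8; e = 3.3 − 3.8 = -0.5
h=12: q̂ = -16 + 1.8·12 = 5.6; e = 3.1 − 5.6 = -2.5
h=13: q̂ = -16 + 1.8·13 = 7.4; e = 10.4 − 7.4 = 3
h=14: q̂ = -16 + 1.8·14 = 9.2; e = 12.2 − 9.2 = 3
h=15: q̂ = -16 + 1.8·15 = 11; e = 9 − 11 = -2
h=16: q̂ = -16 + 1.8·16 = 12.8; e = 10.3 − 12.8 = -2.5
h=17: q̂ = -16 + 1.8·17 = 14.6; e = 15.6 − 14.6 = 1
h=18: q̂ = -16 + 1.8·18 = 16.4; e = 16.9 − 16.4 = 0.5
SSE = 2.25 + 2.25 + 0.25 + 6.25 + 9 + 9 + 4 + 6.25 + 1 + 0.25 = 40.5
s = √(40.5/8) = √5.0625 ≈ 2.25

s = 2.25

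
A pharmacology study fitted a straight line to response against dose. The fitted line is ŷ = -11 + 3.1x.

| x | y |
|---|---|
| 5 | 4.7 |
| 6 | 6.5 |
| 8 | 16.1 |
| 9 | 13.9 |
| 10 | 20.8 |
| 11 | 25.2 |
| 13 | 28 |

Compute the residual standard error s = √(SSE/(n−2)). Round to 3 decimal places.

s = 2.111

x=5: ŷ = -11 + 3.1·5 = 4.5; e = 4.7 − 4.5 = 0.2
x=6: ŷ = -11 + 3.1·6 = 7.6; e = 6.5 − 7.6 = -1.1
x=8: ŷ = -11 + 3.1·8 = 13.8; e = 16.1 − 13.8 = 2.3
x=9: ŷ = -11 + 3.1·9 = 16.9; e = 13.9 − 16.9 = -3
x=10: ŷ = -11 + 3.1·10 = 20; e = 20.8 − 20 = 0.8
x=11: ŷ = -11 + 3.1·11 = 23.1; e = 25.2 − 23.1 = 2.1
x=13: ŷ = -11 + 3.1·13 = 29.3; e = 28 − 29.3 = -1.3
SSE = 0.04 + 1.21 + 5.29 + 9 + 0.64 + 4.41 + 1.69 = 22.28
s = √(22.28/5) = √4.456 ≈ 2.111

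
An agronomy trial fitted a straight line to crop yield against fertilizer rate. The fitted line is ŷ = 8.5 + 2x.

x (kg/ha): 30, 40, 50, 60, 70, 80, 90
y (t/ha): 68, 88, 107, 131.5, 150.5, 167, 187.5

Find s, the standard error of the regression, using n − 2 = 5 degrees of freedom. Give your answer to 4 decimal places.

x=30: ŷ = 8.5 + 2·30 = 68.5; e = 68 − 68.5 = -0.5
x=40: ŷ = 8.5 + 2·40 = 88.5; e = 88 − 88.5 = -0.5
x=50: ŷ = 8.5 + 2·50 = 108.5; e = 107 − 108.5 = -1.5
x=60: ŷ = 8.5 + 2·60 = 128.5; e = 131.5 − 128.5 = 3
x=70: ŷ = 8.5 + 2·70 = 148.5; e = 150.5 − 148.5 = 2
x=80: ŷ = 8.5 + 2·80 = 168.5; e = 167 − 168.5 = -1.5
x=90: ŷ = 8.5 + 2·90 = 188.5; e = 187.5 − 188.5 = -1
SSE = 0.25 + 0.25 + 2.25 + 9 + 4 + 2.25 + 1 = 19
s = √(19/5) = √3.8 ≈ 1.9494

s = 1.9494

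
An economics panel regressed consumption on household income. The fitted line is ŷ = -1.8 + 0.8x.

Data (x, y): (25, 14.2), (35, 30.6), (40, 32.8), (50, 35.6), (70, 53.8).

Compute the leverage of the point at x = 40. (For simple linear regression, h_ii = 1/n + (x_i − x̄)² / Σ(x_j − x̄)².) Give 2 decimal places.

h = 0.21

x̄ = (25 + 35 + 40 + 50 + 70)/5 = 44
Σ(x − x̄)² = 361 + 81 + 16 + 36 + 676 = 1170
h = 1/5 + (-4)²/1170 = 0.2 + 0.0136752 = 0.21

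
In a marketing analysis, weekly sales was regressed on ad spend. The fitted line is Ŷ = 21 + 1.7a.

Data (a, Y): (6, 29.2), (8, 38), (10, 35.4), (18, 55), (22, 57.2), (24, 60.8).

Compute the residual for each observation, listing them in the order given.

a=6: Ŷ = 21 + 1.7·6 = 31.2; e = 29.2 − 31.2 = -2
a=8: Ŷ = 21 + 1.7·8 = 34.6; e = 38 − 34.6 = 3.4
a=10: Ŷ = 21 + 1.7·10 = 38; e = 35.4 − 38 = -2.6
a=18: Ŷ = 21 + 1.7·18 = 51.6; e = 55 − 51.6 = 3.4
a=22: Ŷ = 21 + 1.7·22 = 58.4; e = 57.2 − 58.4 = -1.2
a=24: Ŷ = 21 + 1.7·24 = 61.8; e = 60.8 − 61.8 = -1

-2, 3.4, -2.6, 3.4, -1.2, -1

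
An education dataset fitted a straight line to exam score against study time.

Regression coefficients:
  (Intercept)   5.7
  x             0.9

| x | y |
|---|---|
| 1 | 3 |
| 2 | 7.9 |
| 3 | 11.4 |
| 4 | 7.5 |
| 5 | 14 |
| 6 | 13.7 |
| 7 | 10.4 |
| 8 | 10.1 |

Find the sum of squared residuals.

SSE = 56.96

x=1: ŷ = 5.7 + 0.9·1 = 6.6; r = 3 − 6.6 = -3.6
x=2: ŷ = 5.7 + 0.9·2 = 7.5; r = 7.9 − 7.5 = 0.4
x=3: ŷ = 5.7 + 0.9·3 = 8.4; r = 11.4 − 8.4 = 3
x=4: ŷ = 5.7 + 0.9·4 = 9.3; r = 7.5 − 9.3 = -1.8
x=5: ŷ = 5.7 + 0.9·5 = 10.2; r = 14 − 10.2 = 3.8
x=6: ŷ = 5.7 + 0.9·6 = 11.1; r = 13.7 − 11.1 = 2.6
x=7: ŷ = 5.7 + 0.9·7 = 12; r = 10.4 − 12 = -1.6
x=8: ŷ = 5.7 + 0.9·8 = 12.9; r = 10.1 − 12.9 = -2.8
SSE = 12.96 + 0.16 + 9 + 3.24 + 14.44 + 6.76 + 2.56 + 7.84 = 56.96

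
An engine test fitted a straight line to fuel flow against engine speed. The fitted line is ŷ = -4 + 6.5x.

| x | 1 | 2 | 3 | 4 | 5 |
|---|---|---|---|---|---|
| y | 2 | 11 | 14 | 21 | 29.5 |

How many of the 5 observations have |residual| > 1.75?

1

x=1: ŷ = -4 + 6.5·1 = 2.5; e = 2 − 2.5 = -0.5
x=2: ŷ = -4 + 6.5·2 = 9; e = 11 − 9 = 2
x=3: ŷ = -4 + 6.5·3 = 15.5; e = 14 − 15.5 = -1.5
x=4: ŷ = -4 + 6.5·4 = 22; e = 21 − 22 = -1
x=5: ŷ = -4 + 6.5·5 = 28.5; e = 29.5 − 28.5 = 1
|e| > 1.75: x=2 (|e|=2) → 1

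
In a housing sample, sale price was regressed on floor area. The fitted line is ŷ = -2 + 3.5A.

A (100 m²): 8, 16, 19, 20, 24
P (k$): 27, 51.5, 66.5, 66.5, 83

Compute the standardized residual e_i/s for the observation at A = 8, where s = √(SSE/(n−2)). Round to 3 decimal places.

0.455

A=8: ŷ = -2 + 3.5·8 = 26; e = 27 − 26 = 1
A=16: ŷ = -2 + 3.5·16 = 54; e = 51.5 − 54 = -2.5
A=19: ŷ = -2 + 3.5·19 = 64.5; e = 66.5 − 64.5 = 2
A=20: ŷ = -2 + 3.5·20 = 68; e = 66.5 − 68 = -1.5
A=24: ŷ = -2 + 3.5·24 = 82; e = 83 − 82 = 1
SSE = 1 + 6.25 + 4 + 2.25 + 1 = 14.5
s = √(14.5/3) = 2.19848
e/s = 1 / 2.19848 = 0.455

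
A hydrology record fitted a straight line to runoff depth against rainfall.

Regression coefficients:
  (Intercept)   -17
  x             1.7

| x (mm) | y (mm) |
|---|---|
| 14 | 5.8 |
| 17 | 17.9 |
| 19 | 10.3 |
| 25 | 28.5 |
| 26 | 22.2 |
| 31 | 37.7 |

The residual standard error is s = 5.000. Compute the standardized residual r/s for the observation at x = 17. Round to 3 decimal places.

ŷ = -17 + 1.7·17 = 11.9
r = 17.9 − 11.9 = 6
r/s = 6 / 5.000 = 1.200

1.200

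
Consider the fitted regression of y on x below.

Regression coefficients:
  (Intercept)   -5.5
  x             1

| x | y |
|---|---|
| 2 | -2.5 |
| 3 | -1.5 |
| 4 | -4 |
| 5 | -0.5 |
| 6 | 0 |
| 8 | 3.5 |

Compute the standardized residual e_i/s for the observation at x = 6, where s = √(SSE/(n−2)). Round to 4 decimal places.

-0.3244

x=2: ŷ = -5.5 + 2 = -3.5; e = -2.5 − (-3.5) = 1
x=3: ŷ = -5.5 + 3 = -2.5; e = -1.5 − (-2.5) = 1
x=4: ŷ = -5.5 + 4 = -1.5; e = -4 − (-1.5) = -2.5
x=5: ŷ = -5.5 + 5 = -0.5; e = -0.5 − (-0.5) = 0
x=6: ŷ = -5.5 + 6 = 0.5; e = 0 − 0.5 = -0.5
x=8: ŷ = -5.5 + 8 = 2.5; e = 3.5 − 2.5 = 1
SSE = 1 + 1 + 6.25 + 0 + 0.25 + 1 = 9.5
s = √(9.5/4) = 1.5411
e/s = -0.5 / 1.5411 = -0.3244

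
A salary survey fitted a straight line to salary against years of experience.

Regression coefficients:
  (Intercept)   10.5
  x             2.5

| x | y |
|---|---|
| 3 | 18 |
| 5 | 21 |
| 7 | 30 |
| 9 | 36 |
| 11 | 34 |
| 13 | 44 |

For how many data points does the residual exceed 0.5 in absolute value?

5

x=3: ŷ = 10.5 + 2.5·3 = 18; e = 18 − 18 = 0
x=5: ŷ = 10.5 + 2.5·5 = 23; e = 21 − 23 = -2
x=7: ŷ = 10.5 + 2.5·7 = 28; e = 30 − 28 = 2
x=9: ŷ = 10.5 + 2.5·9 = 33; e = 36 − 33 = 3
x=11: ŷ = 10.5 + 2.5·11 = 38; e = 34 − 38 = -4
x=13: ŷ = 10.5 + 2.5·13 = 43; e = 44 − 43 = 1
|e| > 0.5: x=5 (|e|=2), x=7 (|e|=2), x=9 (|e|=3), x=11 (|e|=4), x=13 (|e|=1) → 5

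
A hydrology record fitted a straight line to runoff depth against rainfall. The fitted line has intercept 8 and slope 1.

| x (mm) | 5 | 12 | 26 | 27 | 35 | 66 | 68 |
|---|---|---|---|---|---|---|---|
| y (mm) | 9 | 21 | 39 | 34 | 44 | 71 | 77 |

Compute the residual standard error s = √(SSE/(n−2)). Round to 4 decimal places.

s = 3.2863

x=5: ŷ = 8 + 5 = 13; r = 9 − 13 = -4
x=12: ŷ = 8 + 12 = 20; r = 21 − 20 = 1
x=26: ŷ = 8 + 26 = 34; r = 39 − 34 = 5
x=27: ŷ = 8 + 27 = 35; r = 34 − 35 = -1
x=35: ŷ = 8 + 35 = 43; r = 44 − 43 = 1
x=66: ŷ = 8 + 66 = 74; r = 71 − 74 = -3
x=68: ŷ = 8 + 68 = 76; r = 77 − 76 = 1
SSE = 16 + 1 + 25 + 1 + 1 + 9 + 1 = 54
s = √(54/5) = √10.8 ≈ 3.2863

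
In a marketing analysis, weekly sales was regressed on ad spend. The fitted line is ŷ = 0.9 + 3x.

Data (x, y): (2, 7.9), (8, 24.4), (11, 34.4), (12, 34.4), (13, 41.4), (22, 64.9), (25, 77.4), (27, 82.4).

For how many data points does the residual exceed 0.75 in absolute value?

x=2: ŷ = 0.9 + 3·2 = 6.9; r = 7.9 − 6.9 = 1
x=8: ŷ = 0.9 + 3·8 = 24.9; r = 24.4 − 24.9 = -0.5
x=11: ŷ = 0.9 + 3·11 = 33.9; r = 34.4 − 33.9 = 0.5
x=12: ŷ = 0.9 + 3·12 = 36.9; r = 34.4 − 36.9 = -2.5
x=13: ŷ = 0.9 + 3·13 = 39.9; r = 41.4 − 39.9 = 1.5
x=22: ŷ = 0.9 + 3·22 = 66.9; r = 64.9 − 66.9 = -2
x=25: ŷ = 0.9 + 3·25 = 75.9; r = 77.4 − 75.9 = 1.5
x=27: ŷ = 0.9 + 3·27 = 81.9; r = 82.4 − 81.9 = 0.5
|r| > 0.75: x=2 (|r|=1), x=12 (|r|=2.5), x=13 (|r|=1.5), x=22 (|r|=2), x=25 (|r|=1.5) → 5

5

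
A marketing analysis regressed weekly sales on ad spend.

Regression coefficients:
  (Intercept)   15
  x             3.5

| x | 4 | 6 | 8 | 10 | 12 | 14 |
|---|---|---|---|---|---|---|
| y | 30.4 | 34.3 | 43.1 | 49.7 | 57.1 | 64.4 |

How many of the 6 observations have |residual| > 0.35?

x=4: ŷ = 15 + 3.5·4 = 29; r = 30.4 − 29 = 1.4
x=6: ŷ = 15 + 3.5·6 = 36; r = 34.3 − 36 = -1.7
x=8: ŷ = 15 + 3.5·8 = 43; r = 43.1 − 43 = 0.1
x=10: ŷ = 15 + 3.5·10 = 50; r = 49.7 − 50 = -0.3
x=12: ŷ = 15 + 3.5·12 = 57; r = 57.1 − 57 = 0.1
x=14: ŷ = 15 + 3.5·14 = 64; r = 64.4 − 64 = 0.4
|r| > 0.35: x=4 (|r|=1.4), x=6 (|r|=1.7), x=14 (|r|=0.4) → 3

3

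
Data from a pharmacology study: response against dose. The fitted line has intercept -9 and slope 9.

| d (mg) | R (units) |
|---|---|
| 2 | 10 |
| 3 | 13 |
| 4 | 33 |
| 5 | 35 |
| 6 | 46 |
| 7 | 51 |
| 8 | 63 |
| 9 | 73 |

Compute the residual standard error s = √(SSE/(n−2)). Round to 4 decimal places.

s = 3.5119

d=2: ŷ = -9 + 9·2 = 9; e = 10 − 9 = 1
d=3: ŷ = -9 + 9·3 = 18; e = 13 − 18 = -5
d=4: ŷ = -9 + 9·4 = 27; e = 33 − 27 = 6
d=5: ŷ = -9 + 9·5 = 36; e = 35 − 36 = -1
d=6: ŷ = -9 + 9·6 = 45; e = 46 − 45 = 1
d=7: ŷ = -9 + 9·7 = 54; e = 51 − 54 = -3
d=8: ŷ = -9 + 9·8 = 63; e = 63 − 63 = 0
d=9: ŷ = -9 + 9·9 = 72; e = 73 − 72 = 1
SSE = 1 + 25 + 36 + 1 + 1 + 9 + 0 + 1 = 74
s = √(74/6) = √12.3333 ≈ 3.5119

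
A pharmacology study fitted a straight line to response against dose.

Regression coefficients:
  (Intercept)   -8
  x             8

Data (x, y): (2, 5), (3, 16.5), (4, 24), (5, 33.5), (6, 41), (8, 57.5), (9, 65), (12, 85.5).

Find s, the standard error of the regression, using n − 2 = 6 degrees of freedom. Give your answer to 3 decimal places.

s = 1.915

x=2: ŷ = -8 + 8·2 = 8; r = 5 − 8 = -3
x=3: ŷ = -8 + 8·3 = 16; r = 16.5 − 16 = 0.5
x=4: ŷ = -8 + 8·4 = 24; r = 24 − 24 = 0
x=5: ŷ = -8 + 8·5 = 32; r = 33.5 − 32 = 1.5
x=6: ŷ = -8 + 8·6 = 40; r = 41 − 40 = 1
x=8: ŷ = -8 + 8·8 = 56; r = 57.5 − 56 = 1.5
x=9: ŷ = -8 + 8·9 = 64; r = 65 − 64 = 1
x=12: ŷ = -8 + 8·12 = 88; r = 85.5 − 88 = -2.5
SSE = 9 + 0.25 + 0 + 2.25 + 1 + 2.25 + 1 + 6.25 = 22
s = √(22/6) = √3.66667 ≈ 1.915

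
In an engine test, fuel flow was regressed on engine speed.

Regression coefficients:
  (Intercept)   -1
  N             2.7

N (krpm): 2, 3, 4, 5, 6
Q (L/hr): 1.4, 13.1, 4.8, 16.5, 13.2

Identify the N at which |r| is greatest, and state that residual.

N = 3, r = 6

N=2: Q̂ = -1 + 2.7·2 = 4.4; r = 1.4 − 4.4 = -3
N=3: Q̂ = -1 + 2.7·3 = 7.1; r = 13.1 − 7.1 = 6
N=4: Q̂ = -1 + 2.7·4 = 9.8; r = 4.8 − 9.8 = -5
N=5: Q̂ = -1 + 2.7·5 = 12.5; r = 16.5 − 12.5 = 4
N=6: Q̂ = -1 + 2.7·6 = 15.2; r = 13.2 − 15.2 = -2
Largest |r| is 6 at N = 3, residual 6.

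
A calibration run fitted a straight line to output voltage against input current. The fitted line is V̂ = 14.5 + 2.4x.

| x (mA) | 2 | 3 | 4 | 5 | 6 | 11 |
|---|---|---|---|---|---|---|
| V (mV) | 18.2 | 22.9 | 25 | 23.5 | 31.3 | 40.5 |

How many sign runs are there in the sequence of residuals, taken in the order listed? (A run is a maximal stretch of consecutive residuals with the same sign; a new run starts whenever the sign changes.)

x=2: V̂ = 14.5 + 2.4·2 = 19.3; e = 18.2 − 19.3 = -1.1
x=3: V̂ = 14.5 + 2.4·3 = 21.7; e = 22.9 − 21.7 = 1.2
x=4: V̂ = 14.5 + 2.4·4 = 24.1; e = 25 − 24.1 = 0.9
x=5: V̂ = 14.5 + 2.4·5 = 26.5; e = 23.5 − 26.5 = -3
x=6: V̂ = 14.5 + 2.4·6 = 28.9; e = 31.3 − 28.9 = 2.4
x=11: V̂ = 14.5 + 2.4·11 = 40.9; e = 40.5 − 40.9 = -0.4
Signs: − + + − + −
Runs: −×1, +×2, −×1, +×1, −×1 → 5

5 runs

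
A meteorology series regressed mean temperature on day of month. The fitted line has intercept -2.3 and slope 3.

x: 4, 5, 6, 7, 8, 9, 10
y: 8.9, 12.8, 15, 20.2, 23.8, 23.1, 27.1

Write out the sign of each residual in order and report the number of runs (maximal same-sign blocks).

x=4: ŷ = -2.3 + 3·4 = 9.7; e = 8.9 − 9.7 = -0.8
x=5: ŷ = -2.3 + 3·5 = 12.7; e = 12.8 − 12.7 = 0.1
x=6: ŷ = -2.3 + 3·6 = 15.7; e = 15 − 15.7 = -0.7
x=7: ŷ = -2.3 + 3·7 = 18.7; e = 20.2 − 18.7 = 1.5
x=8: ŷ = -2.3 + 3·8 = 21.7; e = 23.8 − 21.7 = 2.1
x=9: ŷ = -2.3 + 3·9 = 24.7; e = 23.1 − 24.7 = -1.6
x=10: ŷ = -2.3 + 3·10 = 27.7; e = 27.1 − 27.7 = -0.6
Signs: − + − + + − −
Runs: −×1, +×1, −×1, +×2, −×2 → 5

5 runs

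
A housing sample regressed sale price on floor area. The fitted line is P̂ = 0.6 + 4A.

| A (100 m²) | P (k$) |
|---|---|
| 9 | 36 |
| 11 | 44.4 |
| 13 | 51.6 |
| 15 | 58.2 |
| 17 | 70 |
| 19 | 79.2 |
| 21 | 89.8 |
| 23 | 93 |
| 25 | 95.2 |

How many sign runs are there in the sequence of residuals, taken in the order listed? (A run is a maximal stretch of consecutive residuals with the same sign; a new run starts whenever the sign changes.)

A=9: P̂ = 0.6 + 4·9 = 36.6; e = 36 − 36.6 = -0.6
A=11: P̂ = 0.6 + 4·11 = 44.6; e = 44.4 − 44.6 = -0.2
A=13: P̂ = 0.6 + 4·13 = 52.6; e = 51.6 − 52.6 = -1
A=15: P̂ = 0.6 + 4·15 = 60.6; e = 58.2 − 60.6 = -2.4
A=17: P̂ = 0.6 + 4·17 = 68.6; e = 70 − 68.6 = 1.4
A=19: P̂ = 0.6 + 4·19 = 76.6; e = 79.2 − 76.6 = 2.6
A=21: P̂ = 0.6 + 4·21 = 84.6; e = 89.8 − 84.6 = 5.2
A=23: P̂ = 0.6 + 4·23 = 92.6; e = 93 − 92.6 = 0.4
A=25: P̂ = 0.6 + 4·25 = 100.6; e = 95.2 − 100.6 = -5.4
Signs: − − − − + + + + −
Runs: −×4, +×4, −×1 → 3

3 runs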